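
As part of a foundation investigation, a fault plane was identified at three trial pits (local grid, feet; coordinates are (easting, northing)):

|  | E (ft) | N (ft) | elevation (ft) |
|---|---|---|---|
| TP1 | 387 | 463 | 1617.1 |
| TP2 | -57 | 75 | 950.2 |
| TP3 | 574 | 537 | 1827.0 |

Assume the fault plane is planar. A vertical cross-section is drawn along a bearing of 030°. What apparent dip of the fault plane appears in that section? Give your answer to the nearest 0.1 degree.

Let the plane be z = a·E + b·N + c.
TP2−TP1: −444a − 388b = −666.9;  TP3−TP1: 187a + 74b = 209.9.
Solving gives a = 0.80833, b = 0.79382.
Unit vector along 030° is (sin 30°, cos 30°) = (0.5000, 0.8660).
Slope in that direction = a·(0.5000) + b·(0.8660) = 1.09163.
Apparent dip = arctan|1.09163| = 47.5° (true dip is 48.6°, so apparent ≤ true as expected).

47.5°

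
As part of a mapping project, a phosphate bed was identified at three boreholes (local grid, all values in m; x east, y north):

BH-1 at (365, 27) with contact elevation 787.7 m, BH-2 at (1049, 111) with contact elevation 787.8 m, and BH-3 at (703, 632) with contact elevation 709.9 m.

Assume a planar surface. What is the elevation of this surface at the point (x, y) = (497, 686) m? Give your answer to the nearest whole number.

Two edge vectors: BH-1→BH-2 = (684, 84, 0.1), BH-1→BH-3 = (338, 605, -77.8).
Normal n = (BH-1→BH-2) × (BH-1→BH-3) = (-6595.7, 53249, 385428).
So ∂z/∂x = −n_x/n_z = 0.01711 and ∂z/∂y = −n_y/n_z = −0.13816.
Intercept c from BH-1: 787.7 − 6.25 + 3.73 = 785.18.
At (497, 686): z = 8.5 − 94.8 + 785.18 = 698.9 m.

699 m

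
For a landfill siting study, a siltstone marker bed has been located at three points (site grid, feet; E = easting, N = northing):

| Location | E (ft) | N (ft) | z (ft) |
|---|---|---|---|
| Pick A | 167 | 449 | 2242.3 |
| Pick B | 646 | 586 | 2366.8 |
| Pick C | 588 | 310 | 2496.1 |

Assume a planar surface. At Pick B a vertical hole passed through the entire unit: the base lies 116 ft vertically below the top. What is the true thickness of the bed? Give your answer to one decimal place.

Let the plane be z = a·E + b·N + c.
Pick B−Pick A: 479a + 137b = 124.5;  Pick C−Pick A: 421a − 139b = 253.8.
Solving gives a = 0.41910, b = −0.55655.
|∇z| = √(a²+b²) = 0.69670, so dip δ = arctan(0.69670) = 34.86°.
True thickness = vertical thickness × cos δ = 116 × cos 34.86° = 95.2 ft.

95.2 ft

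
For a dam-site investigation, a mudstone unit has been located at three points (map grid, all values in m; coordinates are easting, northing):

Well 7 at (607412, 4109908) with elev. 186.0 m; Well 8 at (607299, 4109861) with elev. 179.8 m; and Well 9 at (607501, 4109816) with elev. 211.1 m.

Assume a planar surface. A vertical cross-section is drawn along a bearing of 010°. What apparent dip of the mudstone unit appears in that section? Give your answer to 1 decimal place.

7.6°

Two edge vectors: Well 7→Well 8 = (-113, -47, -6.2), Well 7→Well 9 = (89, -92, 25.1).
Normal n = (Well 7→Well 8) × (Well 7→Well 9) = (-1750.1, 2284.5, 14579).
So ∂z/∂easting = −n_x/n_z = 0.12004 and ∂z/∂northing = −n_y/n_z = −0.15670.
Unit vector along 010° is (sin 10°, cos 10°) = (0.1736, 0.9848).
Slope in that direction = a·(0.1736) + b·(0.9848) = −0.13347.
Apparent dip = arctan|0.13347| = 7.6° (true dip is 11.2°, so apparent ≤ true as expected).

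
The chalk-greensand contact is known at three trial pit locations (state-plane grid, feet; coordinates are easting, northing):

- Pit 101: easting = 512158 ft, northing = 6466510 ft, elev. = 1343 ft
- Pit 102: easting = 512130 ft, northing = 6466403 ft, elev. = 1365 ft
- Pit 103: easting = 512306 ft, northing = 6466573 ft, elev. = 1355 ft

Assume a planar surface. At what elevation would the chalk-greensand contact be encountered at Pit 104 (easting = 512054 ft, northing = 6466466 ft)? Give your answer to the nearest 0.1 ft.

1334.5 ft

Let the plane be z = a·easting + b·northing + c.
Pit 102−Pit 101: −28a − 107b = 22;  Pit 103−Pit 101: 148a + 63b = 12.
Solving gives a = 0.189738488, b = −0.255258670.
Then c = 1343 − a·512158 − b·6466510 = 1554799.66.
At (512054, 6466466): z = 97156.4 − 1650621.5 + 1554799.66 = 1334.5 ft.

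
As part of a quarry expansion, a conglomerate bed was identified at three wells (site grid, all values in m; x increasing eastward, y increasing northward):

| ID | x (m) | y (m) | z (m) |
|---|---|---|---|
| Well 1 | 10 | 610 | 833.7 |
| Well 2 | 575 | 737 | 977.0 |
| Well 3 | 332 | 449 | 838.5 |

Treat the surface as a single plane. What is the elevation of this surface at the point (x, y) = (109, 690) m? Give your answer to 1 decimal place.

877.8 m

Two edge vectors: Well 1→Well 2 = (565, 127, 143.3), Well 1→Well 3 = (322, -161, 4.8).
Normal n = (Well 1→Well 2) × (Well 1→Well 3) = (23680.9, 43430.6, -131859).
So ∂z/∂x = −n_x/n_z = 0.17959 and ∂z/∂y = −n_y/n_z = 0.32937.
Intercept c from Well 1: 833.7 − 1.80 − 200.92 = 630.99.
At (109, 690): z = 19.6 + 227.3 + 630.99 = 877.8 m.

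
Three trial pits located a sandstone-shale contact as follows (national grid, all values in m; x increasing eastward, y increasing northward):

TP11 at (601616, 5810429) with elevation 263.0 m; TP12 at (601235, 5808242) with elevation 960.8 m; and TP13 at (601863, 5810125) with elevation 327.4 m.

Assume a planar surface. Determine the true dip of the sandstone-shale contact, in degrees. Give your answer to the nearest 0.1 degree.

17.7°

Let the plane be z = a·x + b·y + c.
TP12−TP11: −381a − 2187b = 697.8;  TP13−TP11: 247a − 304b = 64.4.
Solving gives a = −0.10867, b = −0.30014.
Gradient magnitude |∇z| = √(a² + b²) = √(0.01181 + 0.09008) = 0.31920.
True dip = arctan(0.31920) = 17.7°, dipping toward NNE (azimuth ≈ 020°).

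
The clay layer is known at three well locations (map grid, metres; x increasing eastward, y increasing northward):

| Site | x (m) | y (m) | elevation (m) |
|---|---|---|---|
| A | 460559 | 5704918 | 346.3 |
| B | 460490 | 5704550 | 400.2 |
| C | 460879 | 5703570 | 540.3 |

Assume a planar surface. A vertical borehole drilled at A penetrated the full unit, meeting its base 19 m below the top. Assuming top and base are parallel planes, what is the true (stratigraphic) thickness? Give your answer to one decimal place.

18.8 m

Two edge vectors: A→B = (-69, -368, 53.9), A→C = (320, -1348, 194).
Normal n = (A→B) × (A→C) = (1265.2, 30634, 210772).
So ∂z/∂x = −n_x/n_z = −0.00600 and ∂z/∂y = −n_y/n_z = −0.14534.
|∇z| = √(a²+b²) = 0.14547, so dip δ = arctan(0.14547) = 8.28°.
True thickness = vertical thickness × cos δ = 19 × cos 8.28° = 18.8 m.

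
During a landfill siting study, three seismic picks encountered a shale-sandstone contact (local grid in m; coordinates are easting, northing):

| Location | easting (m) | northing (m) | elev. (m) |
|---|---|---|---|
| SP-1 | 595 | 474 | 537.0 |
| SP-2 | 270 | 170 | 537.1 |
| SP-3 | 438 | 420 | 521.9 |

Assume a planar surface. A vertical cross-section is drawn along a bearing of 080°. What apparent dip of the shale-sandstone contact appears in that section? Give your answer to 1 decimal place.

Let the plane be z = a·easting + b·northing + c.
SP-2−SP-1: −325a − 304b = 0.1;  SP-3−SP-1: −157a − 54b = −15.1.
Solving gives a = 0.15229, b = −0.16314.
Unit vector along 080° is (sin 80°, cos 80°) = (0.9848, 0.1736).
Slope in that direction = a·(0.9848) + b·(0.1736) = 0.12165.
Apparent dip = arctan|0.12165| = 6.9° (true dip is 12.6°, so apparent ≤ true as expected).

6.9°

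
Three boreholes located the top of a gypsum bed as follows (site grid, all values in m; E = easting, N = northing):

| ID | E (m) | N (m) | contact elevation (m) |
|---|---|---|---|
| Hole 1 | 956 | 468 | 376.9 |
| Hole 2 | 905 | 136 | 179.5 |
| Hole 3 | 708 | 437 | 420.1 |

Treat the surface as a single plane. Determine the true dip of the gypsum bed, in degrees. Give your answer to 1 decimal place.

34.3°

Two edge vectors: Hole 1→Hole 2 = (-51, -332, -197.4), Hole 1→Hole 3 = (-248, -31, 43.2).
Normal n = (Hole 1→Hole 2) × (Hole 1→Hole 3) = (-20461.8, 51158.4, -80755).
So ∂z/∂E = −n_x/n_z = −0.25338 and ∂z/∂N = −n_y/n_z = 0.63350.
Gradient magnitude |∇z| = √(a² + b²) = √(0.06420 + 0.40132) = 0.68229.
True dip = arctan(0.68229) = 34.3°, dipping toward SSE (azimuth ≈ 158°).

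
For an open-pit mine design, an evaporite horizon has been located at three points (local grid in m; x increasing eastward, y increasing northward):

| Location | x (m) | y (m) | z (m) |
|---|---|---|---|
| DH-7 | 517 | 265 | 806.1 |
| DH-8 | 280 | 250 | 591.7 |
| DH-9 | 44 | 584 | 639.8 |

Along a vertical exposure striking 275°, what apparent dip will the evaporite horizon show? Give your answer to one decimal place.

38.3°

Two edge vectors: DH-7→DH-8 = (-237, -15, -214.4), DH-7→DH-9 = (-473, 319, -166.3).
Normal n = (DH-7→DH-8) × (DH-7→DH-9) = (70888.1, 61998.1, -82698).
So ∂z/∂x = −n_x/n_z = 0.85719 and ∂z/∂y = −n_y/n_z = 0.74969.
Unit vector along 275° is (sin 275°, cos 275°) = (-0.9962, 0.0872).
Slope in that direction = a·(-0.9962) + b·(0.0872) = −0.78859.
Apparent dip = arctan|0.78859| = 38.3° (true dip is 48.7°, so apparent ≤ true as expected).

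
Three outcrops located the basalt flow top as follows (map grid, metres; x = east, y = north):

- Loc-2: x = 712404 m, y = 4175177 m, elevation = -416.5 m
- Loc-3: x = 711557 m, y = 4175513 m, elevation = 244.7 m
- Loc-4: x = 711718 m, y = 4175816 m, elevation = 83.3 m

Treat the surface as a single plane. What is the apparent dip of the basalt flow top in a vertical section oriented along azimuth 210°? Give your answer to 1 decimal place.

26.3°

Two edge vectors: Loc-2→Loc-3 = (-847, 336, 661.2), Loc-2→Loc-4 = (-686, 639, 499.8).
Normal n = (Loc-2→Loc-3) × (Loc-2→Loc-4) = (-254574, -30252.6, -310737).
So ∂z/∂x = −n_x/n_z = −0.81926 and ∂z/∂y = −n_y/n_z = −0.09736.
Unit vector along 210° is (sin 210°, cos 210°) = (-0.5000, -0.8660).
Slope in that direction = a·(-0.5000) + b·(-0.8660) = 0.49394.
Apparent dip = arctan|0.49394| = 26.3° (true dip is 39.5°, so apparent ≤ true as expected).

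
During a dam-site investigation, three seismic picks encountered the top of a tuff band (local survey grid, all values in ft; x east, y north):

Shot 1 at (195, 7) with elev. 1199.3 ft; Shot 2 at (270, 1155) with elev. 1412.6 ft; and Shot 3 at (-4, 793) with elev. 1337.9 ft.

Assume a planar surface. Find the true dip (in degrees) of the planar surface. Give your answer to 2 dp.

10.55°

Two edge vectors: Shot 1→Shot 2 = (75, 1148, 213.3), Shot 1→Shot 3 = (-199, 786, 138.6).
Normal n = (Shot 1→Shot 2) × (Shot 1→Shot 3) = (-8541, -52841.7, 287402).
So ∂z/∂x = −n_x/n_z = 0.02972 and ∂z/∂y = −n_y/n_z = 0.18386.
Gradient magnitude |∇z| = √(a² + b²) = √(0.00088 + 0.03380) = 0.18625.
True dip = arctan(0.18625) = 10.55°, dipping toward S (azimuth ≈ 189°).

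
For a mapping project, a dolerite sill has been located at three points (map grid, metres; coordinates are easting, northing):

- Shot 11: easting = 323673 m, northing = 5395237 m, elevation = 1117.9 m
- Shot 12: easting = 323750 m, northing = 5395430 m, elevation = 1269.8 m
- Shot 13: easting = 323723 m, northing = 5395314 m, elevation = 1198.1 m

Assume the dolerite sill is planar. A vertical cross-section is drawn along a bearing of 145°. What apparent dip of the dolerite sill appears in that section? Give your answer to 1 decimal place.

15.1°

Let the plane be z = a·easting + b·northing + c.
Shot 12−Shot 11: 77a + 193b = 151.9;  Shot 13−Shot 11: 50a + 77b = 80.2.
Solving gives a = 1.01647, b = 0.38151.
Unit vector along 145° is (sin 145°, cos 145°) = (0.5736, -0.8192).
Slope in that direction = a·(0.5736) + b·(-0.8192) = 0.27051.
Apparent dip = arctan|0.27051| = 15.1° (true dip is 47.4°, so apparent ≤ true as expected).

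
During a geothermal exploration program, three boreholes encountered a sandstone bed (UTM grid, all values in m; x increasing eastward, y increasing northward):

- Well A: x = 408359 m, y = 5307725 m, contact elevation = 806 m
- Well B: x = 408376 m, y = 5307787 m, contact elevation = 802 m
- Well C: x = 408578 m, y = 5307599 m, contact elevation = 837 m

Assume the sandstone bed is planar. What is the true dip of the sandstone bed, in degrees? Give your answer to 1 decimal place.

7.2°

Let the plane be z = a·x + b·y + c.
Well B−Well A: 17a + 62b = −4;  Well C−Well A: 219a − 126b = 31.
Solving gives a = 0.09020, b = −0.08925.
Gradient magnitude |∇z| = √(a² + b²) = √(0.00814 + 0.00797) = 0.12689.
True dip = arctan(0.12689) = 7.2°, dipping toward NW (azimuth ≈ 315°).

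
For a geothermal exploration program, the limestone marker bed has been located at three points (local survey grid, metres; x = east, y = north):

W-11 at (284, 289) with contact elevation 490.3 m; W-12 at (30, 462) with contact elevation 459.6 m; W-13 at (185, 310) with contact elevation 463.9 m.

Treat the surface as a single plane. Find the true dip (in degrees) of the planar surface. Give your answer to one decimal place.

24.5°

Let the plane be z = a·x + b·y + c.
W-12−W-11: −254a + 173b = −30.7;  W-13−W-11: −99a + 21b = −26.4.
Solving gives a = 0.33261, b = 0.31089.
Gradient magnitude |∇z| = √(a² + b²) = √(0.11063 + 0.09665) = 0.45528.
True dip = arctan(0.45528) = 24.5°, dipping toward SW (azimuth ≈ 227°).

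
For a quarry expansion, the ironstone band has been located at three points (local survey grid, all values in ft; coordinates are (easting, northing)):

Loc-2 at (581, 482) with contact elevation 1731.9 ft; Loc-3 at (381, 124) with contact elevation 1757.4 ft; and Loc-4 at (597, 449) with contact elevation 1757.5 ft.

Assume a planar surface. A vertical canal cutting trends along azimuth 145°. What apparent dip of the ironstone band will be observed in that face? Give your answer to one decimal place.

Let the plane be z = a·E + b·N + c.
Loc-3−Loc-2: −200a − 358b = 25.5;  Loc-4−Loc-2: 16a − 33b = 25.6.
Solving gives a = 0.67515, b = −0.44841.
Unit vector along 145° is (sin 145°, cos 145°) = (0.5736, -0.8192).
Slope in that direction = a·(0.5736) + b·(-0.8192) = 0.75457.
Apparent dip = arctan|0.75457| = 37.0° (true dip is 39.0°, so apparent ≤ true as expected).

37.0°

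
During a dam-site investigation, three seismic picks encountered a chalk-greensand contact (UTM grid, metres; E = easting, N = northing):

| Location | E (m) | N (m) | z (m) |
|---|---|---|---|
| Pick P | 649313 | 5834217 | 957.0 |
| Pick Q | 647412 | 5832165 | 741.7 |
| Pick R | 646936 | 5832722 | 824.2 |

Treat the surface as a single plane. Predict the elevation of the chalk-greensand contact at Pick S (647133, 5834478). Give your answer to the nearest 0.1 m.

Let the plane be z = a·E + b·N + c.
Pick Q−Pick P: −1901a − 2052b = −215.3;  Pick R−Pick P: −2377a − 1495b = −132.8.
Solving gives a = −0.024252153, b = 0.127389543.
Then c = 957 − a·649313 − b·5834217 = −726514.00.
At (647133, 5834478): z = −15694.4 + 743251.5 − 726514.00 = 1043.1 m.

1043.1 m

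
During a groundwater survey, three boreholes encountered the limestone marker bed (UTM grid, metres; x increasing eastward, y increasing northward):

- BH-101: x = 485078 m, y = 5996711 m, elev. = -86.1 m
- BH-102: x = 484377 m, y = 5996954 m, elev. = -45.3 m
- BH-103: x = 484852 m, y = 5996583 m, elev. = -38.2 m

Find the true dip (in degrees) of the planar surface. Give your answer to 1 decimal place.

11.6°

Let the plane be z = a·x + b·y + c.
BH-102−BH-101: −701a + 243b = 40.8;  BH-103−BH-101: −226a − 128b = 47.9.
Solving gives a = −0.11657, b = −0.16839.
Gradient magnitude |∇z| = √(a² + b²) = √(0.01359 + 0.02836) = 0.20481.
True dip = arctan(0.20481) = 11.6°, dipping toward NE (azimuth ≈ 035°).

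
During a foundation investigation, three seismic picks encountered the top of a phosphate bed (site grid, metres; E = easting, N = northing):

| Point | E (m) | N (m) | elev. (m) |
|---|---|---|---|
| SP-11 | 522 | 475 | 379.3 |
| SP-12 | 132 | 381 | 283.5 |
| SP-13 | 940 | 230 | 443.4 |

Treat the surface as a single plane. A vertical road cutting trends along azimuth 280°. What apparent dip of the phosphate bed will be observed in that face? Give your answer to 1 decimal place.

11.1°

Two edge vectors: SP-11→SP-12 = (-390, -94, -95.8), SP-11→SP-13 = (418, -245, 64.1).
Normal n = (SP-11→SP-12) × (SP-11→SP-13) = (-29496.4, -15045.4, 134842).
So ∂z/∂E = −n_x/n_z = 0.21875 and ∂z/∂N = −n_y/n_z = 0.11158.
Unit vector along 280° is (sin 280°, cos 280°) = (-0.9848, 0.1736).
Slope in that direction = a·(-0.9848) + b·(0.1736) = −0.19605.
Apparent dip = arctan|0.19605| = 11.1° (true dip is 13.8°, so apparent ≤ true as expected).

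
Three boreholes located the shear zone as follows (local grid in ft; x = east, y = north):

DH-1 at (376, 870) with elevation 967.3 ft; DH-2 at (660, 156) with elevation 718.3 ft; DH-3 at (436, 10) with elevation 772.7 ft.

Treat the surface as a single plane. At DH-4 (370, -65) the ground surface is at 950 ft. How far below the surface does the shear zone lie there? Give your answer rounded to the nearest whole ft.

Let the plane be z = a·x + b·y + c.
DH-2−DH-1: 284a − 714b = −249;  DH-3−DH-1: 60a − 860b = −194.6.
Solving gives a = −0.37336, b = 0.20023.
Then c = 967.3 − a·376 − b·870 = 933.48.
At (370, -65): z_contact = −138.1 − 13.0 + 933.48 = 782.3 ft.
Depth below ground = 950 − 782.3 = 168 ft.

168 ft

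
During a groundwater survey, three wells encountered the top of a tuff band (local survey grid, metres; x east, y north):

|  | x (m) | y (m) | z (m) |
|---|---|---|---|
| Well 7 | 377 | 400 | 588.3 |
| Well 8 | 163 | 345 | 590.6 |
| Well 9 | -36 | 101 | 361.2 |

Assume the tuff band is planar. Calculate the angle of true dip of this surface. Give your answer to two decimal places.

Two edge vectors: Well 7→Well 8 = (-214, -55, 2.3), Well 7→Well 9 = (-413, -299, -227.1).
Normal n = (Well 7→Well 8) × (Well 7→Well 9) = (13178.2, -49549.3, 41271).
So ∂z/∂x = −n_x/n_z = −0.31931 and ∂z/∂y = −n_y/n_z = 1.20058.
Gradient magnitude |∇z| = √(a² + b²) = √(0.10196 + 1.44140) = 1.24232.
True dip = arctan(1.24232) = 51.17°, dipping toward SSE (azimuth ≈ 165°).

51.17°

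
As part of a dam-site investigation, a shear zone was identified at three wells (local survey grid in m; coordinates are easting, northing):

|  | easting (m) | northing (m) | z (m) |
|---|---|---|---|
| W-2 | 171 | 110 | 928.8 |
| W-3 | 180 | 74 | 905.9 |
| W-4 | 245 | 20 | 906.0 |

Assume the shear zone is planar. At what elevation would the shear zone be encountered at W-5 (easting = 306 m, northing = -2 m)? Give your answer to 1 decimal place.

929.1 m

Two edge vectors: W-2→W-3 = (9, -36, -22.9), W-2→W-4 = (74, -90, -22.8).
Normal n = (W-2→W-3) × (W-2→W-4) = (-1240.2, -1489.4, 1854).
So ∂z/∂easting = −n_x/n_z = 0.66893 and ∂z/∂northing = −n_y/n_z = 0.80334.
Intercept c from W-2: 928.8 − 114.39 − 88.37 = 726.04.
At (306, -2): z = 204.7 − 1.6 + 726.04 = 929.1 m.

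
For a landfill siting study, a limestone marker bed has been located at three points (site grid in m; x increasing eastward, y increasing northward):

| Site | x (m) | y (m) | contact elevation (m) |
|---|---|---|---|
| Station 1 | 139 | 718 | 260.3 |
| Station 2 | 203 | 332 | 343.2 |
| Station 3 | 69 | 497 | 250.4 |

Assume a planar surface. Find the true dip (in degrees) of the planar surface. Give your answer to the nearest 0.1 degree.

Let the plane be z = a·x + b·y + c.
Station 2−Station 1: 64a − 386b = 82.9;  Station 3−Station 1: −70a − 221b = −9.9.
Solving gives a = 0.53790, b = −0.12558.
Gradient magnitude |∇z| = √(a² + b²) = √(0.28934 + 0.01577) = 0.55237.
True dip = arctan(0.55237) = 28.9°, dipping toward WNW (azimuth ≈ 283°).

28.9°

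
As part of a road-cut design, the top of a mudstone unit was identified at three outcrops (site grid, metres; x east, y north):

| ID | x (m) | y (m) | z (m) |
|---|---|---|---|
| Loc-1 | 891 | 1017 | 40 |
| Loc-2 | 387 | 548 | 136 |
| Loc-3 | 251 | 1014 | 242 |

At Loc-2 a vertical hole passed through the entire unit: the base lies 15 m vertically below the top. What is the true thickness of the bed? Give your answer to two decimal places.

Let the plane be z = a·x + b·y + c.
Loc-2−Loc-1: −504a − 469b = 96;  Loc-3−Loc-1: −640a − 3b = 202.
Solving gives a = −0.31626, b = 0.13517.
|∇z| = √(a²+b²) = 0.34393, so dip δ = arctan(0.34393) = 18.98°.
True thickness = vertical thickness × cos δ = 15 × cos 18.98° = 14.18 m.

14.18 m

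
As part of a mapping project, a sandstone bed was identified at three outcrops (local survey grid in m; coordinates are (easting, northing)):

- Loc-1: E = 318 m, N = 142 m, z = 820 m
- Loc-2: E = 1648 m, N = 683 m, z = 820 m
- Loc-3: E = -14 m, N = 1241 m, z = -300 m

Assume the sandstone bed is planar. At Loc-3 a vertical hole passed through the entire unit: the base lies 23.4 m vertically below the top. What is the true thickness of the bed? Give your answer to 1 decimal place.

Let the plane be z = a·E + b·N + c.
Loc-2−Loc-1: 1330a + 541b = 0;  Loc-3−Loc-1: −332a + 1099b = −1120.
Solving gives a = 0.36917, b = −0.90758.
|∇z| = √(a²+b²) = 0.97979, so dip δ = arctan(0.97979) = 44.42°.
True thickness = vertical thickness × cos δ = 23.4 × cos 44.42° = 16.7 m.

16.7 m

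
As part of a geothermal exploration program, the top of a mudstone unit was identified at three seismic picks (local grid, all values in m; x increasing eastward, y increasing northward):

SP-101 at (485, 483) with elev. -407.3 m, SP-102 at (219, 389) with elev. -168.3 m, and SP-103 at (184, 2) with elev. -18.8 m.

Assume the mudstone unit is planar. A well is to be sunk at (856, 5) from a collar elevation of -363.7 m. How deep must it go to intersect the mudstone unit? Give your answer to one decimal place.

Let the plane be z = a·x + b·y + c.
SP-102−SP-101: −266a − 94b = 239;  SP-103−SP-101: −301a − 481b = 388.5.
Solving gives a = −0.78714, b = −0.31512.
Then c = -407.3 − a·485 − b·483 = 126.66.
At (856, 5): z_contact = −673.79 − 1.58 + 126.66 = -548.70 m.
Depth below ground = -363.7 − (-548.70) = 185.0 m.

185.0 m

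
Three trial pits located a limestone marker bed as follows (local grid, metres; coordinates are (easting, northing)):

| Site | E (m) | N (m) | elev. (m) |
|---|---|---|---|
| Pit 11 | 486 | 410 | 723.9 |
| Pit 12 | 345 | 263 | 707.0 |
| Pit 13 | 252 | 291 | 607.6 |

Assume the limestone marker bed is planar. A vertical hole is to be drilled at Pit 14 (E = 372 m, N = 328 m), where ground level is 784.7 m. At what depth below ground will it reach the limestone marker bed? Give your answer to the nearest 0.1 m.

100.5 m

Let the plane be z = a·E + b·N + c.
Pit 12−Pit 11: −141a − 147b = −16.9;  Pit 13−Pit 11: −234a − 119b = −116.3.
Solving gives a = 0.85618, b = −0.70627.
Then c = 723.9 − a·486 − b·410 = 597.37.
At (372, 328): z_contact = 318.50 − 231.66 + 597.37 = 684.21 m.
Depth below ground = 784.7 − 684.21 = 100.5 m.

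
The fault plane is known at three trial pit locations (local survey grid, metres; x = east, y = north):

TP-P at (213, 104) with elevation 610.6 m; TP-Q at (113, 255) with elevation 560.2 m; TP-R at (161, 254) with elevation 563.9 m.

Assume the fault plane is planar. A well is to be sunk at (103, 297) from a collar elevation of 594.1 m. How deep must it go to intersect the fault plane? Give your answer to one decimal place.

Let the plane be z = a·x + b·y + c.
TP-Q−TP-P: −100a + 151b = −50.4;  TP-R−TP-P: −52a + 150b = −46.7.
Solving gives a = 0.07111, b = −0.28668.
Then c = 610.6 − a·213 − b·104 = 625.27.
At (103, 297): z_contact = 7.32 − 85.14 + 625.27 = 547.45 m.
Depth below ground = 594.1 − 547.45 = 46.7 m.

46.7 m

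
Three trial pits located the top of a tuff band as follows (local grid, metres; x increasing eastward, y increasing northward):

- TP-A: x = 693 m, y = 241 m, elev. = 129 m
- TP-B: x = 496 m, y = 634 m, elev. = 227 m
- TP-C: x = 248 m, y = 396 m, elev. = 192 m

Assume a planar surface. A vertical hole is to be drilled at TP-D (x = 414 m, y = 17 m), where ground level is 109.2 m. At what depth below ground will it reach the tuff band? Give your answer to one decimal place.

Two edge vectors: TP-A→TP-B = (-197, 393, 98), TP-A→TP-C = (-445, 155, 63).
Normal n = (TP-A→TP-B) × (TP-A→TP-C) = (9569, -31199, 144350).
So ∂z/∂x = −n_x/n_z = −0.06629 and ∂z/∂y = −n_y/n_z = 0.21613.
Intercept c from TP-A: 129 + 45.94 − 52.09 = 122.85.
At (414, 17): z_contact = −27.44 + 3.67 + 122.85 = 99.08 m.
Depth below ground = 109.2 − 99.08 = 10.1 m.

10.1 m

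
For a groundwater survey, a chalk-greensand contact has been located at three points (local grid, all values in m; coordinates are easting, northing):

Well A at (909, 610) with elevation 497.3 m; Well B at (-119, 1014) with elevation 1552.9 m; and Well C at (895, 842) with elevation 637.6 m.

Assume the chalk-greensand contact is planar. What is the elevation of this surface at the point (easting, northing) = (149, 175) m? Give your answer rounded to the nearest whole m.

Two edge vectors: Well A→Well B = (-1028, 404, 1055.6), Well A→Well C = (-14, 232, 140.3).
Normal n = (Well A→Well B) × (Well A→Well C) = (-188218, 129450, -232840).
So ∂z/∂easting = −n_x/n_z = −0.80836 and ∂z/∂northing = −n_y/n_z = 0.55596.
Intercept c from Well A: 497.3 + 734.80 − 339.14 = 892.96.
At (149, 175): z = −120.4 + 97.3 + 892.96 = 869.8 m.

870 m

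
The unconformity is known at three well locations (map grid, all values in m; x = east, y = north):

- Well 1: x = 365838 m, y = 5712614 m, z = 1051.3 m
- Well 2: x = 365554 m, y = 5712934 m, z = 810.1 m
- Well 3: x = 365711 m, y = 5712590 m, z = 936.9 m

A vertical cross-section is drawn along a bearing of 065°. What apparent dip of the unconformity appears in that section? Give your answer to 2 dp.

39.56°

Two edge vectors: Well 1→Well 2 = (-284, 320, -241.2), Well 1→Well 3 = (-127, -24, -114.4).
Normal n = (Well 1→Well 2) × (Well 1→Well 3) = (-42396.8, -1857.2, 47456).
So ∂z/∂x = −n_x/n_z = 0.89339 and ∂z/∂y = −n_y/n_z = 0.03914.
Unit vector along 065° is (sin 65°, cos 65°) = (0.9063, 0.4226).
Slope in that direction = a·(0.9063) + b·(0.4226) = 0.82623.
Apparent dip = arctan|0.82623| = 39.56° (true dip is 41.8°, so apparent ≤ true as expected).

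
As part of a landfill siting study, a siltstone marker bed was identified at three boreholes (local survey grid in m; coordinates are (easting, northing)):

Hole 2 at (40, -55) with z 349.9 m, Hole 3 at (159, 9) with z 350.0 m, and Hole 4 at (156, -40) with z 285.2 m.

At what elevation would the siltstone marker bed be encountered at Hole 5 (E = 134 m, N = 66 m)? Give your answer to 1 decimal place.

446.3 m

Two edge vectors: Hole 2→Hole 3 = (119, 64, 0.1), Hole 2→Hole 4 = (116, 15, -64.7).
Normal n = (Hole 2→Hole 3) × (Hole 2→Hole 4) = (-4142.3, 7710.9, -5639).
So ∂z/∂E = −n_x/n_z = −0.73458 and ∂z/∂N = −n_y/n_z = 1.36742.
Intercept c from Hole 2: 349.9 + 29.38 + 75.21 = 454.49.
At (134, 66): z = −98.4 + 90.2 + 454.49 = 446.3 m.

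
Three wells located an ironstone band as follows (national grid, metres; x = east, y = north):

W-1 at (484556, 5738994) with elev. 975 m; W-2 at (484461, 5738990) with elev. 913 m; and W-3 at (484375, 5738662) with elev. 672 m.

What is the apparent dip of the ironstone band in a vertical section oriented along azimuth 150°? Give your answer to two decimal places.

Two edge vectors: W-1→W-2 = (-95, -4, -62), W-1→W-3 = (-181, -332, -303).
Normal n = (W-1→W-2) × (W-1→W-3) = (-19372, -17563, 30816).
So ∂z/∂x = −n_x/n_z = 0.62863 and ∂z/∂y = −n_y/n_z = 0.56993.
Unit vector along 150° is (sin 150°, cos 150°) = (0.5000, -0.8660).
Slope in that direction = a·(0.5000) + b·(-0.8660) = −0.17926.
Apparent dip = arctan|0.17926| = 10.16° (true dip is 40.3°, so apparent ≤ true as expected).

10.16°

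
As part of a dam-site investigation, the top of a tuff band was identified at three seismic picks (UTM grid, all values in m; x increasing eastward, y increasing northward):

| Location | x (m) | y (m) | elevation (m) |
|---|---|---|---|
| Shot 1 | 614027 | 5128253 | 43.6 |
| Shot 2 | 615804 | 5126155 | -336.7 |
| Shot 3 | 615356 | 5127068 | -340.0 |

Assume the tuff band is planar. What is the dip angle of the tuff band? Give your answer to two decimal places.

30.10°

Two edge vectors: Shot 1→Shot 2 = (1777, -2098, -380.3), Shot 1→Shot 3 = (1329, -1185, -383.6).
Normal n = (Shot 1→Shot 2) × (Shot 1→Shot 3) = (354137.3, 176238.5, 682497).
So ∂z/∂x = −n_x/n_z = −0.51888 and ∂z/∂y = −n_y/n_z = −0.25823.
Gradient magnitude |∇z| = √(a² + b²) = √(0.26924 + 0.06668) = 0.57959.
True dip = arctan(0.57959) = 30.10°, dipping toward ENE (azimuth ≈ 064°).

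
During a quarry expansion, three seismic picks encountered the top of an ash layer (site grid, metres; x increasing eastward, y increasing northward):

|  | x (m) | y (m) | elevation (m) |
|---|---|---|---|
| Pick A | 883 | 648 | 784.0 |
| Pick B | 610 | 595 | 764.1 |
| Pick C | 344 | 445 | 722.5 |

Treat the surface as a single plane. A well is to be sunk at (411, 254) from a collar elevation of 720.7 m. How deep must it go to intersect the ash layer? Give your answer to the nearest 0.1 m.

39.4 m

Two edge vectors: Pick A→Pick B = (-273, -53, -19.9), Pick A→Pick C = (-539, -203, -61.5).
Normal n = (Pick A→Pick B) × (Pick A→Pick C) = (-780.2, -6063.4, 26852).
So ∂z/∂x = −n_x/n_z = 0.02906 and ∂z/∂y = −n_y/n_z = 0.22581.
Intercept c from Pick A: 784 − 25.66 − 146.32 = 612.02.
At (411, 254): z_contact = 11.94 + 57.36 + 612.02 = 681.32 m.
Depth below ground = 720.7 − 681.32 = 39.4 m.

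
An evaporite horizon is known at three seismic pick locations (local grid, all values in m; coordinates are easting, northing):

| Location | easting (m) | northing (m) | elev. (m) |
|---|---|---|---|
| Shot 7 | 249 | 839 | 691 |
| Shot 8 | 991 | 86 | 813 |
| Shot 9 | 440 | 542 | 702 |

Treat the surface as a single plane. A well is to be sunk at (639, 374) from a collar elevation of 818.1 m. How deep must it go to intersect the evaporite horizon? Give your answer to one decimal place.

Two edge vectors: Shot 7→Shot 8 = (742, -753, 122), Shot 7→Shot 9 = (191, -297, 11).
Normal n = (Shot 7→Shot 8) × (Shot 7→Shot 9) = (27951, 15140, -76551).
So ∂z/∂easting = −n_x/n_z = 0.36513 and ∂z/∂northing = −n_y/n_z = 0.19778.
Intercept c from Shot 7: 691 − 90.92 − 165.93 = 434.15.
At (639, 374): z_contact = 233.32 + 73.97 + 434.15 = 741.43 m.
Depth below ground = 818.1 − 741.43 = 76.7 m.

76.7 m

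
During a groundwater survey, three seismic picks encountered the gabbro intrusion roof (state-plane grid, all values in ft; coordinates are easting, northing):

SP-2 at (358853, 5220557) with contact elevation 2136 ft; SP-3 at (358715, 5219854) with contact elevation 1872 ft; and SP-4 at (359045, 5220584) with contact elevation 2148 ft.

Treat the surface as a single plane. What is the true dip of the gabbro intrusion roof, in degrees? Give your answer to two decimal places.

20.49°

Let the plane be z = a·easting + b·northing + c.
SP-3−SP-2: −138a − 703b = −264;  SP-4−SP-2: 192a + 27b = 12.
Solving gives a = 0.00997, b = 0.37358.
Gradient magnitude |∇z| = √(a² + b²) = √(0.00010 + 0.13956) = 0.37371.
True dip = arctan(0.37371) = 20.49°, dipping toward S (azimuth ≈ 182°).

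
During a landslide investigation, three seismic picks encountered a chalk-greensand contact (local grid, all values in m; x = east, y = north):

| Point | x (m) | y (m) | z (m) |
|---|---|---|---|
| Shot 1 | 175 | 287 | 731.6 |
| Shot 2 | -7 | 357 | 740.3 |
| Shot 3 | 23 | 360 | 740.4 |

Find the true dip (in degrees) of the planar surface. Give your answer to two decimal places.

6.04°

Let the plane be z = a·x + b·y + c.
Shot 2−Shot 1: −182a + 70b = 8.7;  Shot 3−Shot 1: −152a + 73b = 8.8.
Solving gives a = −0.00722, b = 0.10552.
Gradient magnitude |∇z| = √(a² + b²) = √(0.00005 + 0.01113) = 0.10576.
True dip = arctan(0.10576) = 6.04°, dipping toward S (azimuth ≈ 176°).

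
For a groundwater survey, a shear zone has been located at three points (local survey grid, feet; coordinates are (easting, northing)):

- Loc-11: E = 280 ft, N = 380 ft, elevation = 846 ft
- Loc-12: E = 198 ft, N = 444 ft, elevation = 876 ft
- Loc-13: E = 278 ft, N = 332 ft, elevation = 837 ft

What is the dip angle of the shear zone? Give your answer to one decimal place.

16.1°

Let the plane be z = a·E + b·N + c.
Loc-12−Loc-11: −82a + 64b = 30;  Loc-13−Loc-11: −2a − 48b = −9.
Solving gives a = −0.21260, b = 0.19636.
Gradient magnitude |∇z| = √(a² + b²) = √(0.04520 + 0.03856) = 0.28940.
True dip = arctan(0.28940) = 16.1°, dipping toward SE (azimuth ≈ 133°).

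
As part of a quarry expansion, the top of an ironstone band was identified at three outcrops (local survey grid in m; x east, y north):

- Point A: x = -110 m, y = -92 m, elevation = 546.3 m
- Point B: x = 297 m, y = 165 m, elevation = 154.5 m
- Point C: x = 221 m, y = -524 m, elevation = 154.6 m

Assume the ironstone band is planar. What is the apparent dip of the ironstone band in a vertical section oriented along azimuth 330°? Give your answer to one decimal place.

Let the plane be z = a·x + b·y + c.
Point B−Point A: 407a + 257b = −391.8;  Point C−Point A: 331a − 432b = −391.7.
Solving gives a = −1.03463, b = 0.11398.
Unit vector along 330° is (sin 330°, cos 330°) = (-0.5000, 0.8660).
Slope in that direction = a·(-0.5000) + b·(0.8660) = 0.61602.
Apparent dip = arctan|0.61602| = 31.6° (true dip is 46.1°, so apparent ≤ true as expected).

31.6°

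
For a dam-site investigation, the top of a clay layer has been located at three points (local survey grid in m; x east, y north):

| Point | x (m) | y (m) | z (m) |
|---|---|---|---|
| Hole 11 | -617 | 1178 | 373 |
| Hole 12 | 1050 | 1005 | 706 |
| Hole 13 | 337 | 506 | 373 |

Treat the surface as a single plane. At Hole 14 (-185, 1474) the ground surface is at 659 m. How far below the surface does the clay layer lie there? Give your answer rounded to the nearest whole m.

Let the plane be z = a·x + b·y + c.
Hole 12−Hole 11: 1667a − 173b = 333;  Hole 13−Hole 11: 954a − 672b = 0.
Solving gives a = 0.23428, b = 0.33259.
Then c = 373 − a·-617 − b·1178 = 125.76.
At (-185, 1474): z_contact = −43.3 + 490.2 + 125.76 = 572.7 m.
Depth below ground = 659 − 572.7 = 86 m.

86 m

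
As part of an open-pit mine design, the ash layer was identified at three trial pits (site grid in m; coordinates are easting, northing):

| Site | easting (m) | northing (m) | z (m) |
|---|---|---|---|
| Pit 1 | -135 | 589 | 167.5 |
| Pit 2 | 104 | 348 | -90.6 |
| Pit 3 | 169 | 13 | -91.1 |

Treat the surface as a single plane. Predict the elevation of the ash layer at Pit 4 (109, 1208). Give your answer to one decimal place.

Two edge vectors: Pit 1→Pit 2 = (239, -241, -258.1), Pit 1→Pit 3 = (304, -576, -258.6).
Normal n = (Pit 1→Pit 2) × (Pit 1→Pit 3) = (-86343, -16657, -64400).
So ∂z/∂easting = −n_x/n_z = −1.340730 and ∂z/∂northing = −n_y/n_z = −0.258649.
Intercept c from Pit 1: 167.5 − 181.00 + 152.34 = 138.85.
At (109, 1208): z = −146.1 − 312.4 + 138.85 = -319.7 m.

-319.7 m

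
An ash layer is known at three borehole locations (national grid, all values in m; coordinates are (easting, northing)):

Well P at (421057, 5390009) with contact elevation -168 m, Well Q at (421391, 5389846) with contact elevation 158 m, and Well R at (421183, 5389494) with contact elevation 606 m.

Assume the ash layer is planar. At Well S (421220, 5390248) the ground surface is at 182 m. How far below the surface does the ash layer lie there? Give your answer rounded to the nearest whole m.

648 m

Let the plane be z = a·E + b·N + c.
Well Q−Well P: 334a − 163b = 326;  Well R−Well P: 126a − 515b = 774.
Solving gives a = 0.27548326, b = −1.43551283.
Then c = -168 − a·421057 − b·5390009 = 7621264.94.
At (421220, 5390248): z_contact = 116039.1 − 7737770.2 + 7621264.94 = -466.2 m.
Depth below ground = 182 − (-466.2) = 648 m.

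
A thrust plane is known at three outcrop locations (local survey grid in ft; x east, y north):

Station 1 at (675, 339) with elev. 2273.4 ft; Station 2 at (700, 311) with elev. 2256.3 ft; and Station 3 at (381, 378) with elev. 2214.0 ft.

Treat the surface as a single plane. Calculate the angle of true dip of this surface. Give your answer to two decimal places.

Let the plane be z = a·x + b·y + c.
Station 2−Station 1: 25a − 28b = −17.1;  Station 3−Station 1: −294a + 39b = −59.4.
Solving gives a = 0.32108, b = 0.89740.
Gradient magnitude |∇z| = √(a² + b²) = √(0.10309 + 0.80532) = 0.95311.
True dip = arctan(0.95311) = 43.62°, dipping toward SSW (azimuth ≈ 200°).

43.62°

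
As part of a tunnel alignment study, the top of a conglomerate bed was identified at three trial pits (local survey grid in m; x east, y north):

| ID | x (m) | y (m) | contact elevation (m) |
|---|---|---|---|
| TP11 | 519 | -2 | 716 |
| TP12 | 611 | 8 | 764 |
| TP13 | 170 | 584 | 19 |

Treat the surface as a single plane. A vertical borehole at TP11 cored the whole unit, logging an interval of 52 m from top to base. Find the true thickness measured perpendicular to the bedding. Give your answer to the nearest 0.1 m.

36.3 m

Let the plane be z = a·x + b·y + c.
TP12−TP11: 92a + 10b = 48;  TP13−TP11: −349a + 586b = −697.
Solving gives a = 0.61144, b = −0.82527.
|∇z| = √(a²+b²) = 1.02710, so dip δ = arctan(1.02710) = 45.77°.
True thickness = vertical thickness × cos δ = 52 × cos 45.77° = 36.3 m.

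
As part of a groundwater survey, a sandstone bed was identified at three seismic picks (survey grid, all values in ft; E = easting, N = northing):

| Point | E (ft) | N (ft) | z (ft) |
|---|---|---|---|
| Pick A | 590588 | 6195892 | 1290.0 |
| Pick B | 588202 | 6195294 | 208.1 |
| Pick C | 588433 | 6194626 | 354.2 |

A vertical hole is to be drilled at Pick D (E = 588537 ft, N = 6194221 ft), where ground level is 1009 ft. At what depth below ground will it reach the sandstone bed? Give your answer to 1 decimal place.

Let the plane be z = a·E + b·N + c.
Pick B−Pick A: −2386a − 598b = −1081.9;  Pick C−Pick A: −2155a − 1266b = −935.8.
Solving gives a = 0.467715674, b = −0.056972574.
Then c = 1290 − a·590588 − b·6195892 = 78058.65.
At (588537, 6194221): z_contact = 275267.98 − 352900.71 + 78058.65 = 425.92 ft.
Depth below ground = 1009 − 425.92 = 583.1 ft.

583.1 ft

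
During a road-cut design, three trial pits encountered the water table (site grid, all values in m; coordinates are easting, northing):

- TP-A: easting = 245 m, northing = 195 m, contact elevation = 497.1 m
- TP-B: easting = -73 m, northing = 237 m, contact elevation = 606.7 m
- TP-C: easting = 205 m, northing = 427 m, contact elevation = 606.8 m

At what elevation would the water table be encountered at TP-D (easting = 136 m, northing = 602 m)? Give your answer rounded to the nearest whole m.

Two edge vectors: TP-A→TP-B = (-318, 42, 109.6), TP-A→TP-C = (-40, 232, 109.7).
Normal n = (TP-A→TP-B) × (TP-A→TP-C) = (-20819.8, 30500.6, -72096).
So ∂z/∂easting = −n_x/n_z = −0.28878 and ∂z/∂northing = −n_y/n_z = 0.42306.
Intercept c from TP-A: 497.1 + 70.75 − 82.50 = 485.36.
At (136, 602): z = −39.3 + 254.7 + 485.36 = 700.8 m.

701 m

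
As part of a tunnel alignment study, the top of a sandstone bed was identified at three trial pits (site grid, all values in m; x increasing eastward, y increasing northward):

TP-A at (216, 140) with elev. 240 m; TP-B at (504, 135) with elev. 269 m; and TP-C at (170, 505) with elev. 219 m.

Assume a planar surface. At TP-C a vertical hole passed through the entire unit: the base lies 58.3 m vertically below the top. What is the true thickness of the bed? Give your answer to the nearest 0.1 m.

Let the plane be z = a·x + b·y + c.
TP-B−TP-A: 288a − 5b = 29;  TP-C−TP-A: −46a + 365b = −21.
Solving gives a = 0.09991, b = −0.04494.
|∇z| = √(a²+b²) = 0.10956, so dip δ = arctan(0.10956) = 6.25°.
True thickness = vertical thickness × cos δ = 58.3 × cos 6.25° = 58.0 m.

58.0 m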